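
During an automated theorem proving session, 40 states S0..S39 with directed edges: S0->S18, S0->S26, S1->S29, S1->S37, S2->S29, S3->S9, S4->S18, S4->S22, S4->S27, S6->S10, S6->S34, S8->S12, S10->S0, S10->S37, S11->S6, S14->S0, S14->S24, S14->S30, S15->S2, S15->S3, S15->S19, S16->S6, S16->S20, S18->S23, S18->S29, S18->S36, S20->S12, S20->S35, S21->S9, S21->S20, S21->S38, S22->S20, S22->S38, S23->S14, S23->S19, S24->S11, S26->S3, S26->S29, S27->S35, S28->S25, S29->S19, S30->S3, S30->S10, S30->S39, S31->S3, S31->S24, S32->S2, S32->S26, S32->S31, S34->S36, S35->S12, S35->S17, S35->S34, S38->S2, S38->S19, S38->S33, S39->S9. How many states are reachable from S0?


BFS from S0:
  layer 0: {S0}
  layer 1: {S18, S26}
  layer 2: {S3, S23, S29, S36}
  layer 3: {S9, S14, S19}
  layer 4: {S24, S30}
  layer 5: {S10, S11, S39}
  layer 6: {S6, S37}
  layer 7: {S34}
Reachable set: {S0, S3, S6, S9, S10, S11, S14, S18, S19, S23, S24, S26, S29, S30, S34, S36, S37, S39}
Count = 18

18


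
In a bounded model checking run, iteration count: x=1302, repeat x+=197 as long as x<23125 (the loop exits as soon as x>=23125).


Step 1: x goes from 1302 toward 23125 by 197; the body runs while x<23125, so iterations = ceil((bound-start)/step)
Step 2: Distance=21823
Step 3: ceil(21823/197)=111

111


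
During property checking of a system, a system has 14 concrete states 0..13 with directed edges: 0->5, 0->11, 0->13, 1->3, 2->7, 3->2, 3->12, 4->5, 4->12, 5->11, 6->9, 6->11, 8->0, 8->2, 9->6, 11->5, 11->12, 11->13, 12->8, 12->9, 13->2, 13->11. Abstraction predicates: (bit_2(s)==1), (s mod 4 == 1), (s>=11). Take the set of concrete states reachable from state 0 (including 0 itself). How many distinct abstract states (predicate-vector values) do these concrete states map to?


BFS from 0:
Concrete reachable: {0, 2, 5, 6, 7, 8, 9, 11, 12, 13}
Abstract via predicates (bit_2(s)==1), (s mod 4 == 1), (s>=11):
  (0,0,0) <- {0, 2, 8}
  (0,0,1) <- {11}
  (0,1,0) <- {9}
  (1,0,0) <- {6, 7}
  (1,0,1) <- {12}
  (1,1,0) <- {5}
  (1,1,1) <- {13}
Distinct abstract states = 7

7


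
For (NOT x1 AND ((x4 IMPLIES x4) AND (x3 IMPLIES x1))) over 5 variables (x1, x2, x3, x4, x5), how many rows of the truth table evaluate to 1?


Formula: (NOT x1 AND ((x4 IMPLIES x4) AND (x3 IMPLIES x1))) over 5 vars (32 rows)
Evaluate each row (x1, x2, x3, x4, x5 as bits, MSB first):
  row 0 [00000]: (NOT 0 AND ((0 IMPLIES 0) AND (0 IMPLIES 0))) -> 1
  row 1 [00001]: (NOT 0 AND ((0 IMPLIES 0) AND (0 IMPLIES 0))) -> 1
  row 2 [00010]: (NOT 0 AND ((1 IMPLIES 1) AND (0 IMPLIES 0))) -> 1
  row 3 [00011]: (NOT 0 AND ((1 IMPLIES 1) AND (0 IMPLIES 0))) -> 1
  row 4 [00100]: (NOT 0 AND ((0 IMPLIES 0) AND (1 IMPLIES 0))) -> 0
  row 5 [00101]: (NOT 0 AND ((0 IMPLIES 0) AND (1 IMPLIES 0))) -> 0
  row 6 [00110]: (NOT 0 AND ((1 IMPLIES 1) AND (1 IMPLIES 0))) -> 0
  row 7 [00111]: (NOT 0 AND ((1 IMPLIES 1) AND (1 IMPLIES 0))) -> 0
  row 8 [01000]: (NOT 0 AND ((0 IMPLIES 0) AND (0 IMPLIES 0))) -> 1
  row 9 [01001]: (NOT 0 AND ((0 IMPLIES 0) AND (0 IMPLIES 0))) -> 1
  row 10 [01010]: (NOT 0 AND ((1 IMPLIES 1) AND (0 IMPLIES 0))) -> 1
  row 11 [01011]: (NOT 0 AND ((1 IMPLIES 1) AND (0 IMPLIES 0))) -> 1
  row 12 [01100]: (NOT 0 AND ((0 IMPLIES 0) AND (1 IMPLIES 0))) -> 0
  row 13 [01101]: (NOT 0 AND ((0 IMPLIES 0) AND (1 IMPLIES 0))) -> 0
  row 14 [01110]: (NOT 0 AND ((1 IMPLIES 1) AND (1 IMPLIES 0))) -> 0
  row 15 [01111]: (NOT 0 AND ((1 IMPLIES 1) AND (1 IMPLIES 0))) -> 0
  row 16 [10000]: (NOT 1 AND ((0 IMPLIES 0) AND (0 IMPLIES 1))) -> 0
  row 17 [10001]: (NOT 1 AND ((0 IMPLIES 0) AND (0 IMPLIES 1))) -> 0
  row 18 [10010]: (NOT 1 AND ((1 IMPLIES 1) AND (0 IMPLIES 1))) -> 0
  row 19 [10011]: (NOT 1 AND ((1 IMPLIES 1) AND (0 IMPLIES 1))) -> 0
  row 20 [10100]: (NOT 1 AND ((0 IMPLIES 0) AND (1 IMPLIES 1))) -> 0
  row 21 [10101]: (NOT 1 AND ((0 IMPLIES 0) AND (1 IMPLIES 1))) -> 0
  row 22 [10110]: (NOT 1 AND ((1 IMPLIES 1) AND (1 IMPLIES 1))) -> 0
  row 23 [10111]: (NOT 1 AND ((1 IMPLIES 1) AND (1 IMPLIES 1))) -> 0
  row 24 [11000]: (NOT 1 AND ((0 IMPLIES 0) AND (0 IMPLIES 1))) -> 0
  row 25 [11001]: (NOT 1 AND ((0 IMPLIES 0) AND (0 IMPLIES 1))) -> 0
  row 26 [11010]: (NOT 1 AND ((1 IMPLIES 1) AND (0 IMPLIES 1))) -> 0
  row 27 [11011]: (NOT 1 AND ((1 IMPLIES 1) AND (0 IMPLIES 1))) -> 0
  row 28 [11100]: (NOT 1 AND ((0 IMPLIES 0) AND (1 IMPLIES 1))) -> 0
  row 29 [11101]: (NOT 1 AND ((0 IMPLIES 0) AND (1 IMPLIES 1))) -> 0
  row 30 [11110]: (NOT 1 AND ((1 IMPLIES 1) AND (1 IMPLIES 1))) -> 0
  row 31 [11111]: (NOT 1 AND ((1 IMPLIES 1) AND (1 IMPLIES 1))) -> 0
Full result column, 8 rows per line (x1,x2 fixed per line; x3,x4,x5 runs 000..111 left to right):
  rows 0-7 [x1,x2=00]: 11110000  (ones: 4)
  rows 8-15 [x1,x2=01]: 11110000  (ones: 4)
  rows 16-23 [x1,x2=10]: 00000000  (ones: 0)
  rows 24-31 [x1,x2=11]: 00000000  (ones: 0)
Count of 1-rows = 4+4+0+0 = 8

8


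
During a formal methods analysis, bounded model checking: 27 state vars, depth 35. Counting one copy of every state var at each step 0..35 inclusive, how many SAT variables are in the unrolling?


BMC unrolls to depth k, creating one copy of each state var for steps 0..k.
Step count = 35 + 1 = 36 (steps 0 through 35)
Vars per step = 27
Total = 27 * 36 = 972

972


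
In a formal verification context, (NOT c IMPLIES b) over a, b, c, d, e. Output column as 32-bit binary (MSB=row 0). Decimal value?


Formula: (NOT c IMPLIES b) over a, b, c, d, e (32 rows)
Evaluate each row (bits = a,b,c,d,e, MSB first):
  row 0 [00000]: (NOT 0 IMPLIES 0) -> 0
  row 1 [00001]: (NOT 0 IMPLIES 0) -> 0
  row 2 [00010]: (NOT 0 IMPLIES 0) -> 0
  row 3 [00011]: (NOT 0 IMPLIES 0) -> 0
  row 4 [00100]: (NOT 1 IMPLIES 0) -> 1
  row 5 [00101]: (NOT 1 IMPLIES 0) -> 1
  row 6 [00110]: (NOT 1 IMPLIES 0) -> 1
  row 7 [00111]: (NOT 1 IMPLIES 0) -> 1
  row 8 [01000]: (NOT 0 IMPLIES 1) -> 1
  row 9 [01001]: (NOT 0 IMPLIES 1) -> 1
  row 10 [01010]: (NOT 0 IMPLIES 1) -> 1
  row 11 [01011]: (NOT 0 IMPLIES 1) -> 1
  row 12 [01100]: (NOT 1 IMPLIES 1) -> 1
  row 13 [01101]: (NOT 1 IMPLIES 1) -> 1
  row 14 [01110]: (NOT 1 IMPLIES 1) -> 1
  row 15 [01111]: (NOT 1 IMPLIES 1) -> 1
  row 16 [10000]: (NOT 0 IMPLIES 0) -> 0
  row 17 [10001]: (NOT 0 IMPLIES 0) -> 0
  row 18 [10010]: (NOT 0 IMPLIES 0) -> 0
  row 19 [10011]: (NOT 0 IMPLIES 0) -> 0
  row 20 [10100]: (NOT 1 IMPLIES 0) -> 1
  row 21 [10101]: (NOT 1 IMPLIES 0) -> 1
  row 22 [10110]: (NOT 1 IMPLIES 0) -> 1
  row 23 [10111]: (NOT 1 IMPLIES 0) -> 1
  row 24 [11000]: (NOT 0 IMPLIES 1) -> 1
  row 25 [11001]: (NOT 0 IMPLIES 1) -> 1
  row 26 [11010]: (NOT 0 IMPLIES 1) -> 1
  row 27 [11011]: (NOT 0 IMPLIES 1) -> 1
  row 28 [11100]: (NOT 1 IMPLIES 1) -> 1
  row 29 [11101]: (NOT 1 IMPLIES 1) -> 1
  row 30 [11110]: (NOT 1 IMPLIES 1) -> 1
  row 31 [11111]: (NOT 1 IMPLIES 1) -> 1
Full result column, 4 rows per line (a,b,c fixed per line; d,e runs 00..11 left to right):
  rows 0-3 [a,b,c=000]: 0000  = hex 0
  rows 4-7 [a,b,c=001]: 1111  = hex F
  rows 8-11 [a,b,c=010]: 1111  = hex F
  rows 12-15 [a,b,c=011]: 1111  = hex F
  rows 16-19 [a,b,c=100]: 0000  = hex 0
  rows 20-23 [a,b,c=101]: 1111  = hex F
  rows 24-27 [a,b,c=110]: 1111  = hex F
  rows 28-31 [a,b,c=111]: 1111  = hex F
Output column (row 0 .. row 31) = 00001111111111110000111111111111
Output column grouped in 4s = 0000 1111 1111 1111 0000 1111 1111 1111 = 0x0FFF0FFF
Convert to decimal digit by digit (value = value*16 + digit):
  0 -> 0
  0*16 + 15 (F) = 15
  15*16 + 15 (F) = 255
  255*16 + 15 (F) = 4095
  4095*16 + 0 = 65520
  65520*16 + 15 (F) = 1048335
  1048335*16 + 15 (F) = 16773375
  16773375*16 + 15 (F) = 268374015
Decimal = 268374015

268374015


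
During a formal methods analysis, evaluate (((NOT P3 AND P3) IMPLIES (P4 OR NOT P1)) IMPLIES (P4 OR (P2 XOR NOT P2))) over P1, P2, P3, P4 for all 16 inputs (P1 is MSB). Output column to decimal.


Formula: (((NOT P3 AND P3) IMPLIES (P4 OR NOT P1)) IMPLIES (P4 OR (P2 XOR NOT P2))) over P1, P2, P3, P4 (16 rows)
Evaluate each row (bits = P1,P2,P3,P4, MSB first):
  row 0 [0000]: (((NOT 0 AND 0) IMPLIES (0 OR NOT 0)) IMPLIES (0 OR (0 XOR NOT 0))) -> 1
  row 1 [0001]: (((NOT 0 AND 0) IMPLIES (1 OR NOT 0)) IMPLIES (1 OR (0 XOR NOT 0))) -> 1
  row 2 [0010]: (((NOT 1 AND 1) IMPLIES (0 OR NOT 0)) IMPLIES (0 OR (0 XOR NOT 0))) -> 1
  row 3 [0011]: (((NOT 1 AND 1) IMPLIES (1 OR NOT 0)) IMPLIES (1 OR (0 XOR NOT 0))) -> 1
  row 4 [0100]: (((NOT 0 AND 0) IMPLIES (0 OR NOT 0)) IMPLIES (0 OR (1 XOR NOT 1))) -> 1
  row 5 [0101]: (((NOT 0 AND 0) IMPLIES (1 OR NOT 0)) IMPLIES (1 OR (1 XOR NOT 1))) -> 1
  row 6 [0110]: (((NOT 1 AND 1) IMPLIES (0 OR NOT 0)) IMPLIES (0 OR (1 XOR NOT 1))) -> 1
  row 7 [0111]: (((NOT 1 AND 1) IMPLIES (1 OR NOT 0)) IMPLIES (1 OR (1 XOR NOT 1))) -> 1
  row 8 [1000]: (((NOT 0 AND 0) IMPLIES (0 OR NOT 1)) IMPLIES (0 OR (0 XOR NOT 0))) -> 1
  row 9 [1001]: (((NOT 0 AND 0) IMPLIES (1 OR NOT 1)) IMPLIES (1 OR (0 XOR NOT 0))) -> 1
  row 10 [1010]: (((NOT 1 AND 1) IMPLIES (0 OR NOT 1)) IMPLIES (0 OR (0 XOR NOT 0))) -> 1
  row 11 [1011]: (((NOT 1 AND 1) IMPLIES (1 OR NOT 1)) IMPLIES (1 OR (0 XOR NOT 0))) -> 1
  row 12 [1100]: (((NOT 0 AND 0) IMPLIES (0 OR NOT 1)) IMPLIES (0 OR (1 XOR NOT 1))) -> 1
  row 13 [1101]: (((NOT 0 AND 0) IMPLIES (1 OR NOT 1)) IMPLIES (1 OR (1 XOR NOT 1))) -> 1
  row 14 [1110]: (((NOT 1 AND 1) IMPLIES (0 OR NOT 1)) IMPLIES (0 OR (1 XOR NOT 1))) -> 1
  row 15 [1111]: (((NOT 1 AND 1) IMPLIES (1 OR NOT 1)) IMPLIES (1 OR (1 XOR NOT 1))) -> 1
Full result column, 4 rows per line (P1,P2 fixed per line; P3,P4 runs 00..11 left to right):
  rows 0-3 [P1,P2=00]: 1111  = hex F
  rows 4-7 [P1,P2=01]: 1111  = hex F
  rows 8-11 [P1,P2=10]: 1111  = hex F
  rows 12-15 [P1,P2=11]: 1111  = hex F
Output column (row 0 .. row 15) = 1111111111111111
Output column grouped in 4s = 1111 1111 1111 1111 = 0xFFFF
Convert to decimal digit by digit (value = value*16 + digit):
  F -> 15
  15*16 + 15 (F) = 255
  255*16 + 15 (F) = 4095
  4095*16 + 15 (F) = 65535
Decimal = 65535

65535


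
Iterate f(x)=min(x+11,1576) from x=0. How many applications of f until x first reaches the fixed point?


Step 1: x=0, cap=1576, increment=11
Step 2: x grows by 11 each step until capped at 1576; fixed point is x=1576
Step 3: iterations = ceil(1576/11) = 144

144


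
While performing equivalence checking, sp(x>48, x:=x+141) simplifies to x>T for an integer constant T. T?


Formula: sp(P, x:=E) = exists old_x. (x = E[old_x/x]) AND P[old_x/x] (old_x is the value of x before the assignment; eliminate old_x by solving x = E[old_x/x] for old_x)
Step 1: Precondition P: x>48, i.e. old_x > 48
Step 2: Assignment gives x = old_x + 141, so old_x = x - 141
Step 3: Substitute into P: x - 141 > 48
Step 4: Simplify: x > 48+141 = 189

189


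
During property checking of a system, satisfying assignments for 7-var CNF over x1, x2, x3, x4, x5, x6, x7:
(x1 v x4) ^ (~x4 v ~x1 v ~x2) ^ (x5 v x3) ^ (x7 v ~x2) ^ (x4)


CNF with 5 clauses over 7 vars (128 assignments).
An assignment satisfies CNF iff every clause has >=1 true literal.
Check each row (bits = x1,x2,x3,x4,x5,x6,x7; clause T/F shown):
  row 0 [0000000]: clauses=FTFTF -> 0
  row 1 [0000001]: clauses=FTFTF -> 0
  row 2 [0000010]: clauses=FTFTF -> 0
  row 3 [0000011]: clauses=FTFTF -> 0
  row 4 [0000100]: clauses=FTTTF -> 0
  (every remaining row is evaluated the same way; all 128 results are listed next)
Full result column, 8 rows per line (x1,x2,x3,x4 fixed per line; x5,x6,x7 runs 000..111 left to right):
  rows 0-7 [x1,x2,x3,x4=0000]: 00000000  (ones: 0)
  rows 8-15 [x1,x2,x3,x4=0001]: 00001111  (ones: 4)
  rows 16-23 [x1,x2,x3,x4=0010]: 00000000  (ones: 0)
  rows 24-31 [x1,x2,x3,x4=0011]: 11111111  (ones: 8)
  rows 32-39 [x1,x2,x3,x4=0100]: 00000000  (ones: 0)
  rows 40-47 [x1,x2,x3,x4=0101]: 00000101  (ones: 2)
  rows 48-55 [x1,x2,x3,x4=0110]: 00000000  (ones: 0)
  rows 56-63 [x1,x2,x3,x4=0111]: 01010101  (ones: 4)
  rows 64-71 [x1,x2,x3,x4=1000]: 00000000  (ones: 0)
  rows 72-79 [x1,x2,x3,x4=1001]: 00001111  (ones: 4)
  rows 80-87 [x1,x2,x3,x4=1010]: 00000000  (ones: 0)
  rows 88-95 [x1,x2,x3,x4=1011]: 11111111  (ones: 8)
  rows 96-103 [x1,x2,x3,x4=1100]: 00000000  (ones: 0)
  rows 104-111 [x1,x2,x3,x4=1101]: 00000000  (ones: 0)
  rows 112-119 [x1,x2,x3,x4=1110]: 00000000  (ones: 0)
  rows 120-127 [x1,x2,x3,x4=1111]: 00000000  (ones: 0)
Satisfying assignments = 0+4+0+8+0+2+0+4+0+4+0+8+0+0+0+0 = 30

30


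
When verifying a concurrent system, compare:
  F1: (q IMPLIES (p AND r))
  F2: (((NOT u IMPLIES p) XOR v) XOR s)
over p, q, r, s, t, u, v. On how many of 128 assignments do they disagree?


F1 = (q IMPLIES (p AND r))
F2 = (((NOT u IMPLIES p) XOR v) XOR s)
Evaluate both on each of 128 rows (bits = p,q,r,s,t,u,v):
  row 0 [0000000]: F1=1 F2=0 (differ) -> 1
  row 1 [0000001]: F1=1 F2=1 -> 0
  row 2 [0000010]: F1=1 F2=1 -> 0
  row 3 [0000011]: F1=1 F2=0 (differ) -> 1
  row 4 [0000100]: F1=1 F2=0 (differ) -> 1
  (every remaining row is evaluated the same way; all 128 results are listed next)
Full result column, 8 rows per line (p,q,r,s fixed per line; t,u,v runs 000..111 left to right):
  rows 0-7 [p,q,r,s=0000]: 10011001  (ones: 4)
  rows 8-15 [p,q,r,s=0001]: 01100110  (ones: 4)
  rows 16-23 [p,q,r,s=0010]: 10011001  (ones: 4)
  rows 24-31 [p,q,r,s=0011]: 01100110  (ones: 4)
  rows 32-39 [p,q,r,s=0100]: 01100110  (ones: 4)
  rows 40-47 [p,q,r,s=0101]: 10011001  (ones: 4)
  rows 48-55 [p,q,r,s=0110]: 01100110  (ones: 4)
  rows 56-63 [p,q,r,s=0111]: 10011001  (ones: 4)
  rows 64-71 [p,q,r,s=1000]: 01010101  (ones: 4)
  rows 72-79 [p,q,r,s=1001]: 10101010  (ones: 4)
  rows 80-87 [p,q,r,s=1010]: 01010101  (ones: 4)
  rows 88-95 [p,q,r,s=1011]: 10101010  (ones: 4)
  rows 96-103 [p,q,r,s=1100]: 10101010  (ones: 4)
  rows 104-111 [p,q,r,s=1101]: 01010101  (ones: 4)
  rows 112-119 [p,q,r,s=1110]: 01010101  (ones: 4)
  rows 120-127 [p,q,r,s=1111]: 10101010  (ones: 4)
Disagreements = 4+4+4+4+4+4+4+4+4+4+4+4+4+4+4+4 = 64

64


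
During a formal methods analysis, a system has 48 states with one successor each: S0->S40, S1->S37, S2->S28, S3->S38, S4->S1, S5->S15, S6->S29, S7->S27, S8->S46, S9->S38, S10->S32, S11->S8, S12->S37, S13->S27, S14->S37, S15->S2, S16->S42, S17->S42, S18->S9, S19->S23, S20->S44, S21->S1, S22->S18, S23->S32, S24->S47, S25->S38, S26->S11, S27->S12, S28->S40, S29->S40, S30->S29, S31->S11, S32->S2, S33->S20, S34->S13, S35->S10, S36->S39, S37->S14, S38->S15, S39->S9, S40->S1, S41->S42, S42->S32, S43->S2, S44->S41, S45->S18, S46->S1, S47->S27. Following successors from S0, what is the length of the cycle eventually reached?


Trace from S0 until a state repeats:
  S0 -> S40 -> S1 -> S37 -> S14 -> S37
S37 first seen at step 3, revisited at step 5.
Cycle length = 5 - 3 = 2

2


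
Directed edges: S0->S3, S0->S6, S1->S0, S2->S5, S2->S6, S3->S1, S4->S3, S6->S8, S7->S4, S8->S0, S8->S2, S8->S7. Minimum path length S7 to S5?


BFS layer-by-layer from S7:
  dist 0: {S7}
  dist 1: {S4}
  dist 2: {S3}
  dist 3: {S1}
  dist 4: {S0}
  dist 5: {S6}
  dist 6: {S8}
  dist 7: {S2}
  dist 8: {S5}
  -> S5 reached at distance 8
Shortest path length = 8

8


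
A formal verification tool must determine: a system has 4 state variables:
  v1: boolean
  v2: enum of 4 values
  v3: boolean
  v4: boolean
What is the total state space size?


State space = product of domain sizes of all variables.
Domain sizes:
  v1 (boolean): 2
  v2 (enum of 4 values): 4
  v3 (boolean): 2
  v4 (boolean): 2
Product = 2 * 4 * 2 * 2 = 32

32


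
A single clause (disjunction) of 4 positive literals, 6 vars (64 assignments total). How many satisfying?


Step 1: Total=2^6=64
Step 2: Unsat when all 4 false: 2^2=4
Step 3: Sat=64-4=60

60


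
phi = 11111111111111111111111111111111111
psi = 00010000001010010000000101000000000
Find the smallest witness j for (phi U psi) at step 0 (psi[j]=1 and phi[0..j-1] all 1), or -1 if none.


(phi U psi) at 0: need smallest j with psi[j]=1 and phi[i]=1 for all i in [0,j).
Scan from step 0:
  step 0: phi=1, psi=0 -> continue
  step 1: phi=1, psi=0 -> continue
  step 2: phi=1, psi=0 -> continue
  step 3: psi=1 and phi held for [0,3) -> witness found
Witness step = 3

3


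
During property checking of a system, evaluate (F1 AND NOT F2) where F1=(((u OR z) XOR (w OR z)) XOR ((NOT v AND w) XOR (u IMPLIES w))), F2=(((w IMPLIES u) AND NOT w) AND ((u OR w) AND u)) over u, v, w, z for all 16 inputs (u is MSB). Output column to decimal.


F1 = (((u OR z) XOR (w OR z)) XOR ((NOT v AND w) XOR (u IMPLIES w)))
F2 = (((w IMPLIES u) AND NOT w) AND ((u OR w) AND u))
Counterexample to F1=>F2 is where F1=1 and F2=0.
Evaluate each row (bits = u,v,w,z, MSB first):
  row 0 [0000]: F1=1 F2=0 -> F1&~F2 -> 1
  row 1 [0001]: F1=1 F2=0 -> F1&~F2 -> 1
  row 2 [0010]: F1=1 F2=0 -> F1&~F2 -> 1
  row 3 [0011]: F1=0 F2=0 -> F1&~F2 -> 0
  row 4 [0100]: F1=1 F2=0 -> F1&~F2 -> 1
  row 5 [0101]: F1=1 F2=0 -> F1&~F2 -> 1
  row 6 [0110]: F1=0 F2=0 -> F1&~F2 -> 0
  row 7 [0111]: F1=1 F2=0 -> F1&~F2 -> 1
  row 8 [1000]: F1=1 F2=1 -> F1&~F2 -> 0
  row 9 [1001]: F1=0 F2=1 -> F1&~F2 -> 0
  row 10 [1010]: F1=0 F2=0 -> F1&~F2 -> 0
  row 11 [1011]: F1=0 F2=0 -> F1&~F2 -> 0
  row 12 [1100]: F1=1 F2=1 -> F1&~F2 -> 0
  row 13 [1101]: F1=0 F2=1 -> F1&~F2 -> 0
  row 14 [1110]: F1=1 F2=0 -> F1&~F2 -> 1
  row 15 [1111]: F1=1 F2=0 -> F1&~F2 -> 1
Full result column, 4 rows per line (u,v fixed per line; w,z runs 00..11 left to right):
  rows 0-3 [u,v=00]: 1110  = hex E
  rows 4-7 [u,v=01]: 1101  = hex D
  rows 8-11 [u,v=10]: 0000  = hex 0
  rows 12-15 [u,v=11]: 0011  = hex 3
Counterexample vector (row 0 .. row 15) = 1110110100000011
Output column grouped in 4s = 1110 1101 0000 0011 = 0xED03
Convert to decimal digit by digit (value = value*16 + digit):
  E -> 14
  14*16 + 13 (D) = 237
  237*16 + 0 = 3792
  3792*16 + 3 = 60675
Decimal = 60675

60675


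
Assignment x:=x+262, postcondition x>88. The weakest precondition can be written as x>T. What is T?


Formula: wp(x:=E, P) = P[E/x] (substitute E for x in postcondition)
Step 1: Postcondition: x>88
Step 2: Substitute x+262 for x: x+262>88
Step 3: Solve for x: x > 88-262 = -174

-174


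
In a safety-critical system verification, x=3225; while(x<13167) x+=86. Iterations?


Step 1: x goes from 3225 toward 13167 by 86; the body runs while x<13167, so iterations = ceil((bound-start)/step)
Step 2: Distance=9942
Step 3: ceil(9942/86)=116

116


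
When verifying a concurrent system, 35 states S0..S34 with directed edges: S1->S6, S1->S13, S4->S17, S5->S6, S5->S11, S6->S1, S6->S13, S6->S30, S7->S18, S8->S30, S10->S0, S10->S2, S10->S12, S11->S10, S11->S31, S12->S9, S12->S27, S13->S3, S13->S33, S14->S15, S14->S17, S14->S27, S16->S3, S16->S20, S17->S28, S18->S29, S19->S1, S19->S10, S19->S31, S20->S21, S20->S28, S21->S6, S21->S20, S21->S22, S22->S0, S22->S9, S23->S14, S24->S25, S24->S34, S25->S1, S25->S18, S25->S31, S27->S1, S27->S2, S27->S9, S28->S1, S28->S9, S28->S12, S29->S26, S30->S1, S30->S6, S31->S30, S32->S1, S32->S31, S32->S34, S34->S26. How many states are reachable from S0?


BFS from S0:
  layer 0: {S0}
Reachable set: {S0}
Count = 1

1


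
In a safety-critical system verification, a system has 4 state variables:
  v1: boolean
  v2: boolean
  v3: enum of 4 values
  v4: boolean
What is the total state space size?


State space = product of domain sizes of all variables.
Domain sizes:
  v1 (boolean): 2
  v2 (boolean): 2
  v3 (enum of 4 values): 4
  v4 (boolean): 2
Product = 2 * 2 * 4 * 2 = 32

32


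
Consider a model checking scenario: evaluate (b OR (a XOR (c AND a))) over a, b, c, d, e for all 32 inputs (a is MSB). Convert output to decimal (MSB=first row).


Formula: (b OR (a XOR (c AND a))) over a, b, c, d, e (32 rows)
Evaluate each row (bits = a,b,c,d,e, MSB first):
  row 0 [00000]: (0 OR (0 XOR (0 AND 0))) -> 0
  row 1 [00001]: (0 OR (0 XOR (0 AND 0))) -> 0
  row 2 [00010]: (0 OR (0 XOR (0 AND 0))) -> 0
  row 3 [00011]: (0 OR (0 XOR (0 AND 0))) -> 0
  row 4 [00100]: (0 OR (0 XOR (1 AND 0))) -> 0
  row 5 [00101]: (0 OR (0 XOR (1 AND 0))) -> 0
  row 6 [00110]: (0 OR (0 XOR (1 AND 0))) -> 0
  row 7 [00111]: (0 OR (0 XOR (1 AND 0))) -> 0
  row 8 [01000]: (1 OR (0 XOR (0 AND 0))) -> 1
  row 9 [01001]: (1 OR (0 XOR (0 AND 0))) -> 1
  row 10 [01010]: (1 OR (0 XOR (0 AND 0))) -> 1
  row 11 [01011]: (1 OR (0 XOR (0 AND 0))) -> 1
  row 12 [01100]: (1 OR (0 XOR (1 AND 0))) -> 1
  row 13 [01101]: (1 OR (0 XOR (1 AND 0))) -> 1
  row 14 [01110]: (1 OR (0 XOR (1 AND 0))) -> 1
  row 15 [01111]: (1 OR (0 XOR (1 AND 0))) -> 1
  row 16 [10000]: (0 OR (1 XOR (0 AND 1))) -> 1
  row 17 [10001]: (0 OR (1 XOR (0 AND 1))) -> 1
  row 18 [10010]: (0 OR (1 XOR (0 AND 1))) -> 1
  row 19 [10011]: (0 OR (1 XOR (0 AND 1))) -> 1
  row 20 [10100]: (0 OR (1 XOR (1 AND 1))) -> 0
  row 21 [10101]: (0 OR (1 XOR (1 AND 1))) -> 0
  row 22 [10110]: (0 OR (1 XOR (1 AND 1))) -> 0
  row 23 [10111]: (0 OR (1 XOR (1 AND 1))) -> 0
  row 24 [11000]: (1 OR (1 XOR (0 AND 1))) -> 1
  row 25 [11001]: (1 OR (1 XOR (0 AND 1))) -> 1
  row 26 [11010]: (1 OR (1 XOR (0 AND 1))) -> 1
  row 27 [11011]: (1 OR (1 XOR (0 AND 1))) -> 1
  row 28 [11100]: (1 OR (1 XOR (1 AND 1))) -> 1
  row 29 [11101]: (1 OR (1 XOR (1 AND 1))) -> 1
  row 30 [11110]: (1 OR (1 XOR (1 AND 1))) -> 1
  row 31 [11111]: (1 OR (1 XOR (1 AND 1))) -> 1
Full result column, 4 rows per line (a,b,c fixed per line; d,e runs 00..11 left to right):
  rows 0-3 [a,b,c=000]: 0000  = hex 0
  rows 4-7 [a,b,c=001]: 0000  = hex 0
  rows 8-11 [a,b,c=010]: 1111  = hex F
  rows 12-15 [a,b,c=011]: 1111  = hex F
  rows 16-19 [a,b,c=100]: 1111  = hex F
  rows 20-23 [a,b,c=101]: 0000  = hex 0
  rows 24-27 [a,b,c=110]: 1111  = hex F
  rows 28-31 [a,b,c=111]: 1111  = hex F
Output column (row 0 .. row 31) = 00000000111111111111000011111111
Output column grouped in 4s = 0000 0000 1111 1111 1111 0000 1111 1111 = 0x00FFF0FF
Convert to decimal digit by digit (value = value*16 + digit):
  0 -> 0
  0*16 + 0 = 0
  0*16 + 15 (F) = 15
  15*16 + 15 (F) = 255
  255*16 + 15 (F) = 4095
  4095*16 + 0 = 65520
  65520*16 + 15 (F) = 1048335
  1048335*16 + 15 (F) = 16773375
Decimal = 16773375

16773375


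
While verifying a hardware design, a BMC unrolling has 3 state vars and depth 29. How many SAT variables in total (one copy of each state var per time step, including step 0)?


BMC unrolls to depth k, creating one copy of each state var for steps 0..k.
Step count = 29 + 1 = 30 (steps 0 through 29)
Vars per step = 3
Total = 3 * 30 = 90

90


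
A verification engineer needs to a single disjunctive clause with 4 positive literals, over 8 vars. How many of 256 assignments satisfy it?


Step 1: Total=2^8=256
Step 2: Unsat when all 4 false: 2^4=16
Step 3: Sat=256-16=240

240


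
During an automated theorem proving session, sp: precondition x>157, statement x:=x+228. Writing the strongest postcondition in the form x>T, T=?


Formula: sp(P, x:=E) = exists old_x. (x = E[old_x/x]) AND P[old_x/x] (old_x is the value of x before the assignment; eliminate old_x by solving x = E[old_x/x] for old_x)
Step 1: Precondition P: x>157, i.e. old_x > 157
Step 2: Assignment gives x = old_x + 228, so old_x = x - 228
Step 3: Substitute into P: x - 228 > 157
Step 4: Simplify: x > 157+228 = 385

385


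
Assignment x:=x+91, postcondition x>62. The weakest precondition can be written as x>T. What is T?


Formula: wp(x:=E, P) = P[E/x] (substitute E for x in postcondition)
Step 1: Postcondition: x>62
Step 2: Substitute x+91 for x: x+91>62
Step 3: Solve for x: x > 62-91 = -29

-29


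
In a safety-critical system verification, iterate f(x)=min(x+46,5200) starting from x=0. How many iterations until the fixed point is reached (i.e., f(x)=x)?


Step 1: x=0, cap=5200, increment=46
Step 2: x grows by 46 each step until capped at 5200; fixed point is x=5200
Step 3: iterations = ceil(5200/46) = 114

114


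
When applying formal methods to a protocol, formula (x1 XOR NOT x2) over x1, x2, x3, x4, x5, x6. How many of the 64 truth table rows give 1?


Formula: (x1 XOR NOT x2) over 6 vars (64 rows)
Evaluate each row (x1, x2, x3, x4, x5, x6 as bits, MSB first):
  row 0 [000000]: (0 XOR NOT 0) -> 1
  row 1 [000001]: (0 XOR NOT 0) -> 1
  row 2 [000010]: (0 XOR NOT 0) -> 1
  row 3 [000011]: (0 XOR NOT 0) -> 1
  row 4 [000100]: (0 XOR NOT 0) -> 1
  (every remaining row is evaluated the same way; all 64 results are listed next)
Full result column, 8 rows per line (x1,x2,x3 fixed per line; x4,x5,x6 runs 000..111 left to right):
  rows 0-7 [x1,x2,x3=000]: 11111111  (ones: 8)
  rows 8-15 [x1,x2,x3=001]: 11111111  (ones: 8)
  rows 16-23 [x1,x2,x3=010]: 00000000  (ones: 0)
  rows 24-31 [x1,x2,x3=011]: 00000000  (ones: 0)
  rows 32-39 [x1,x2,x3=100]: 00000000  (ones: 0)
  rows 40-47 [x1,x2,x3=101]: 00000000  (ones: 0)
  rows 48-55 [x1,x2,x3=110]: 11111111  (ones: 8)
  rows 56-63 [x1,x2,x3=111]: 11111111  (ones: 8)
Count of 1-rows = 8+8+0+0+0+0+8+8 = 32

32


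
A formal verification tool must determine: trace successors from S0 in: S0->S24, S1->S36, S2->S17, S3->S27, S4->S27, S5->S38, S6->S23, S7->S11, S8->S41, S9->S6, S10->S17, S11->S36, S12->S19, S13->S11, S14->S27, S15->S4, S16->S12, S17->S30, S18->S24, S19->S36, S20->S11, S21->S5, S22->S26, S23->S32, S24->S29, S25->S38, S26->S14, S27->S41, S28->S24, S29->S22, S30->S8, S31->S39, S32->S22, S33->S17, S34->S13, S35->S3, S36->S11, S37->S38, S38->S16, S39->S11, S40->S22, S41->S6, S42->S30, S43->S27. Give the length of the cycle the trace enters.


Trace from S0 until a state repeats:
  S0 -> S24 -> S29 -> S22 -> S26 -> S14 -> S27 -> S41 -> S6 -> S23 -> S32 -> S22
S22 first seen at step 3, revisited at step 11.
Cycle length = 11 - 3 = 8

8


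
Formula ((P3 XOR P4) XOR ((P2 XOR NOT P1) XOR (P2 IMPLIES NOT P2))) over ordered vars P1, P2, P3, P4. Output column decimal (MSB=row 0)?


Formula: ((P3 XOR P4) XOR ((P2 XOR NOT P1) XOR (P2 IMPLIES NOT P2))) over P1, P2, P3, P4 (16 rows)
Evaluate each row (bits = P1,P2,P3,P4, MSB first):
  row 0 [0000]: ((0 XOR 0) XOR ((0 XOR NOT 0) XOR (0 IMPLIES NOT 0))) -> 0
  row 1 [0001]: ((0 XOR 1) XOR ((0 XOR NOT 0) XOR (0 IMPLIES NOT 0))) -> 1
  row 2 [0010]: ((1 XOR 0) XOR ((0 XOR NOT 0) XOR (0 IMPLIES NOT 0))) -> 1
  row 3 [0011]: ((1 XOR 1) XOR ((0 XOR NOT 0) XOR (0 IMPLIES NOT 0))) -> 0
  row 4 [0100]: ((0 XOR 0) XOR ((1 XOR NOT 0) XOR (1 IMPLIES NOT 1))) -> 0
  row 5 [0101]: ((0 XOR 1) XOR ((1 XOR NOT 0) XOR (1 IMPLIES NOT 1))) -> 1
  row 6 [0110]: ((1 XOR 0) XOR ((1 XOR NOT 0) XOR (1 IMPLIES NOT 1))) -> 1
  row 7 [0111]: ((1 XOR 1) XOR ((1 XOR NOT 0) XOR (1 IMPLIES NOT 1))) -> 0
  row 8 [1000]: ((0 XOR 0) XOR ((0 XOR NOT 1) XOR (0 IMPLIES NOT 0))) -> 1
  row 9 [1001]: ((0 XOR 1) XOR ((0 XOR NOT 1) XOR (0 IMPLIES NOT 0))) -> 0
  row 10 [1010]: ((1 XOR 0) XOR ((0 XOR NOT 1) XOR (0 IMPLIES NOT 0))) -> 0
  row 11 [1011]: ((1 XOR 1) XOR ((0 XOR NOT 1) XOR (0 IMPLIES NOT 0))) -> 1
  row 12 [1100]: ((0 XOR 0) XOR ((1 XOR NOT 1) XOR (1 IMPLIES NOT 1))) -> 1
  row 13 [1101]: ((0 XOR 1) XOR ((1 XOR NOT 1) XOR (1 IMPLIES NOT 1))) -> 0
  row 14 [1110]: ((1 XOR 0) XOR ((1 XOR NOT 1) XOR (1 IMPLIES NOT 1))) -> 0
  row 15 [1111]: ((1 XOR 1) XOR ((1 XOR NOT 1) XOR (1 IMPLIES NOT 1))) -> 1
Full result column, 4 rows per line (P1,P2 fixed per line; P3,P4 runs 00..11 left to right):
  rows 0-3 [P1,P2=00]: 0110  = hex 6
  rows 4-7 [P1,P2=01]: 0110  = hex 6
  rows 8-11 [P1,P2=10]: 1001  = hex 9
  rows 12-15 [P1,P2=11]: 1001  = hex 9
Output column (row 0 .. row 15) = 0110011010011001
Output column grouped in 4s = 0110 0110 1001 1001 = 0x6699
Convert to decimal digit by digit (value = value*16 + digit):
  6 -> 6
  6*16 + 6 = 102
  102*16 + 9 = 1641
  1641*16 + 9 = 26265
Decimal = 26265

26265


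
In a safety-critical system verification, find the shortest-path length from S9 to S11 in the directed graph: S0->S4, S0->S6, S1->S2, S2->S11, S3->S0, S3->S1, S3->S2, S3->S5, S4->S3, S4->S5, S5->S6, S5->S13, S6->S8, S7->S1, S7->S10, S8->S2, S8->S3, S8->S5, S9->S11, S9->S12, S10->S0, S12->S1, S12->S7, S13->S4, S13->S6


BFS layer-by-layer from S9:
  dist 0: {S9}
  dist 1: {S11, S12}
  -> S11 reached at distance 1
Shortest path length = 1

1


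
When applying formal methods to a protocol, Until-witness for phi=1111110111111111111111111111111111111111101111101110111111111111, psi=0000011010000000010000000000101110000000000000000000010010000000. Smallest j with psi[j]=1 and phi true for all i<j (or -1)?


(phi U psi) at 0: need smallest j with psi[j]=1 and phi[i]=1 for all i in [0,j).
Scan from step 0:
  step 0: phi=1, psi=0 -> continue
  step 1: phi=1, psi=0 -> continue
  step 2: phi=1, psi=0 -> continue
  step 3: phi=1, psi=0 -> continue
  step 5: psi=1 and phi held for [0,5) -> witness found
Witness step = 5

5


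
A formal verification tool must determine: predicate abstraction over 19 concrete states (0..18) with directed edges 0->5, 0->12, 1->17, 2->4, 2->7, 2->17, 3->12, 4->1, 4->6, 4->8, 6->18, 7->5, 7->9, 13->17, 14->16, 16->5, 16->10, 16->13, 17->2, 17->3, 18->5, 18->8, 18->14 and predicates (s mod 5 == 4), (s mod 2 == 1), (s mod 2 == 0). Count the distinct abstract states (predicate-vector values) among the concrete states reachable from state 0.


BFS from 0:
Concrete reachable: {0, 5, 12}
Abstract via predicates (s mod 5 == 4), (s mod 2 == 1), (s mod 2 == 0):
  (0,0,1) <- {0, 12}
  (0,1,0) <- {5}
Distinct abstract states = 2

2


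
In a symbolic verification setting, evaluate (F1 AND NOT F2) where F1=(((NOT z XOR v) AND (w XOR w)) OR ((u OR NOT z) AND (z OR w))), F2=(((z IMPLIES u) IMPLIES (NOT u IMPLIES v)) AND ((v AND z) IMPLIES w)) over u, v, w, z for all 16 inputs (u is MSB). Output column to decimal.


F1 = (((NOT z XOR v) AND (w XOR w)) OR ((u OR NOT z) AND (z OR w)))
F2 = (((z IMPLIES u) IMPLIES (NOT u IMPLIES v)) AND ((v AND z) IMPLIES w))
Counterexample to F1=>F2 is where F1=1 and F2=0.
Evaluate each row (bits = u,v,w,z, MSB first):
  row 0 [0000]: F1=0 F2=0 -> F1&~F2 -> 0
  row 1 [0001]: F1=0 F2=1 -> F1&~F2 -> 0
  row 2 [0010]: F1=1 F2=0 -> F1&~F2 -> 1
  row 3 [0011]: F1=0 F2=1 -> F1&~F2 -> 0
  row 4 [0100]: F1=0 F2=1 -> F1&~F2 -> 0
  row 5 [0101]: F1=0 F2=0 -> F1&~F2 -> 0
  row 6 [0110]: F1=1 F2=1 -> F1&~F2 -> 0
  row 7 [0111]: F1=0 F2=1 -> F1&~F2 -> 0
  row 8 [1000]: F1=0 F2=1 -> F1&~F2 -> 0
  row 9 [1001]: F1=1 F2=1 -> F1&~F2 -> 0
  row 10 [1010]: F1=1 F2=1 -> F1&~F2 -> 0
  row 11 [1011]: F1=1 F2=1 -> F1&~F2 -> 0
  row 12 [1100]: F1=0 F2=1 -> F1&~F2 -> 0
  row 13 [1101]: F1=1 F2=0 -> F1&~F2 -> 1
  row 14 [1110]: F1=1 F2=1 -> F1&~F2 -> 0
  row 15 [1111]: F1=1 F2=1 -> F1&~F2 -> 0
Full result column, 4 rows per line (u,v fixed per line; w,z runs 00..11 left to right):
  rows 0-3 [u,v=00]: 0010  = hex 2
  rows 4-7 [u,v=01]: 0000  = hex 0
  rows 8-11 [u,v=10]: 0000  = hex 0
  rows 12-15 [u,v=11]: 0100  = hex 4
Counterexample vector (row 0 .. row 15) = 0010000000000100
Output column grouped in 4s = 0010 0000 0000 0100 = 0x2004
Convert to decimal digit by digit (value = value*16 + digit):
  2 -> 2
  2*16 + 0 = 32
  32*16 + 0 = 512
  512*16 + 4 = 8196
Decimal = 8196

8196


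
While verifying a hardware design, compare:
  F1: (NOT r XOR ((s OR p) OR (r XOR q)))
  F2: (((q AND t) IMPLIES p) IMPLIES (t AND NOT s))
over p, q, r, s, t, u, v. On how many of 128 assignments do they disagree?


F1 = (NOT r XOR ((s OR p) OR (r XOR q)))
F2 = (((q AND t) IMPLIES p) IMPLIES (t AND NOT s))
Evaluate both on each of 128 rows (bits = p,q,r,s,t,u,v):
  row 0 [0000000]: F1=1 F2=0 (differ) -> 1
  row 1 [0000001]: F1=1 F2=0 (differ) -> 1
  row 2 [0000010]: F1=1 F2=0 (differ) -> 1
  row 3 [0000011]: F1=1 F2=0 (differ) -> 1
  row 4 [0000100]: F1=1 F2=1 -> 0
  (every remaining row is evaluated the same way; all 128 results are listed next)
Full result column, 8 rows per line (p,q,r,s fixed per line; t,u,v runs 000..111 left to right):
  rows 0-7 [p,q,r,s=0000]: 11110000  (ones: 4)
  rows 8-15 [p,q,r,s=0001]: 00000000  (ones: 0)
  rows 16-23 [p,q,r,s=0010]: 11110000  (ones: 4)
  rows 24-31 [p,q,r,s=0011]: 11111111  (ones: 8)
  rows 32-39 [p,q,r,s=0100]: 00001111  (ones: 4)
  rows 40-47 [p,q,r,s=0101]: 00001111  (ones: 4)
  rows 48-55 [p,q,r,s=0110]: 00001111  (ones: 4)
  rows 56-63 [p,q,r,s=0111]: 11110000  (ones: 4)
  rows 64-71 [p,q,r,s=1000]: 00001111  (ones: 4)
  rows 72-79 [p,q,r,s=1001]: 00000000  (ones: 0)
  rows 80-87 [p,q,r,s=1010]: 11110000  (ones: 4)
  rows 88-95 [p,q,r,s=1011]: 11111111  (ones: 8)
  rows 96-103 [p,q,r,s=1100]: 00001111  (ones: 4)
  rows 104-111 [p,q,r,s=1101]: 00000000  (ones: 0)
  rows 112-119 [p,q,r,s=1110]: 11110000  (ones: 4)
  rows 120-127 [p,q,r,s=1111]: 11111111  (ones: 8)
Disagreements = 4+0+4+8+4+4+4+4+4+0+4+8+4+0+4+8 = 64

64


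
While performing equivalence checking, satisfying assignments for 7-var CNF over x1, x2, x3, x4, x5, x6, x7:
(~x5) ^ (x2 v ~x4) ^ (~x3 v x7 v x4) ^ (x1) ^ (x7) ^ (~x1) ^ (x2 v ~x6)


CNF with 7 clauses over 7 vars (128 assignments).
An assignment satisfies CNF iff every clause has >=1 true literal.
Check each row (bits = x1,x2,x3,x4,x5,x6,x7; clause T/F shown):
  row 0 [0000000]: clauses=TTTFFTT -> 0
  row 1 [0000001]: clauses=TTTFTTT -> 0
  row 2 [0000010]: clauses=TTTFFTF -> 0
  row 3 [0000011]: clauses=TTTFTTF -> 0
  row 4 [0000100]: clauses=FTTFFTT -> 0
  (every remaining row is evaluated the same way; all 128 results are listed next)
Full result column, 8 rows per line (x1,x2,x3,x4 fixed per line; x5,x6,x7 runs 000..111 left to right):
  rows 0-7 [x1,x2,x3,x4=0000]: 00000000  (ones: 0)
  rows 8-15 [x1,x2,x3,x4=0001]: 00000000  (ones: 0)
  rows 16-23 [x1,x2,x3,x4=0010]: 00000000  (ones: 0)
  rows 24-31 [x1,x2,x3,x4=0011]: 00000000  (ones: 0)
  rows 32-39 [x1,x2,x3,x4=0100]: 00000000  (ones: 0)
  rows 40-47 [x1,x2,x3,x4=0101]: 00000000  (ones: 0)
  rows 48-55 [x1,x2,x3,x4=0110]: 00000000  (ones: 0)
  rows 56-63 [x1,x2,x3,x4=0111]: 00000000  (ones: 0)
  rows 64-71 [x1,x2,x3,x4=1000]: 00000000  (ones: 0)
  rows 72-79 [x1,x2,x3,x4=1001]: 00000000  (ones: 0)
  rows 80-87 [x1,x2,x3,x4=1010]: 00000000  (ones: 0)
  rows 88-95 [x1,x2,x3,x4=1011]: 00000000  (ones: 0)
  rows 96-103 [x1,x2,x3,x4=1100]: 00000000  (ones: 0)
  rows 104-111 [x1,x2,x3,x4=1101]: 00000000  (ones: 0)
  rows 112-119 [x1,x2,x3,x4=1110]: 00000000  (ones: 0)
  rows 120-127 [x1,x2,x3,x4=1111]: 00000000  (ones: 0)
Satisfying assignments = 0+0+0+0+0+0+0+0+0+0+0+0+0+0+0+0 = 0

0


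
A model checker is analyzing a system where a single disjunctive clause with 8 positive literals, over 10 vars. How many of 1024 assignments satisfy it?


Step 1: Total=2^10=1024
Step 2: Unsat when all 8 false: 2^2=4
Step 3: Sat=1024-4=1020

1020


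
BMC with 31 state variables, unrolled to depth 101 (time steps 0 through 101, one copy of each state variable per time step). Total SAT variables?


BMC unrolls to depth k, creating one copy of each state var for steps 0..k.
Step count = 101 + 1 = 102 (steps 0 through 101)
Vars per step = 31
Total = 31 * 102 = 3162

3162


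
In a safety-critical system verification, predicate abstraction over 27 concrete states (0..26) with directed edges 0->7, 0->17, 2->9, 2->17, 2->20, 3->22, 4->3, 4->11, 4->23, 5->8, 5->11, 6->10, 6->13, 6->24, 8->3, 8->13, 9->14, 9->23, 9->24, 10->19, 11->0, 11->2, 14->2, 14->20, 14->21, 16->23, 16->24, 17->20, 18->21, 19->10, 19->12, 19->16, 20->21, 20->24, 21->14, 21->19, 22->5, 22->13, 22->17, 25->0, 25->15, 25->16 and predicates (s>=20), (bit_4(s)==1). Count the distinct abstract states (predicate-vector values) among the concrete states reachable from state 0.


BFS from 0:
Concrete reachable: {0, 2, 7, 9, 10, 12, 14, 16, 17, 19, 20, 21, 23, 24}
Abstract via predicates (s>=20), (bit_4(s)==1):
  (0,0) <- {0, 2, 7, 9, 10, 12, 14}
  (0,1) <- {16, 17, 19}
  (1,1) <- {20, 21, 23, 24}
Distinct abstract states = 3

3


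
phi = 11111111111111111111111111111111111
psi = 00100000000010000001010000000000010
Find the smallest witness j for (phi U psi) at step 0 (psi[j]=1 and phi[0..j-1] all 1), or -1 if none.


(phi U psi) at 0: need smallest j with psi[j]=1 and phi[i]=1 for all i in [0,j).
Scan from step 0:
  step 0: phi=1, psi=0 -> continue
  step 1: phi=1, psi=0 -> continue
  step 2: psi=1 and phi held for [0,2) -> witness found
Witness step = 2

2


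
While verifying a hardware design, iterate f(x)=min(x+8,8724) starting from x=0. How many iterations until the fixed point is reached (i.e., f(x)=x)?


Step 1: x=0, cap=8724, increment=8
Step 2: x grows by 8 each step until capped at 8724; fixed point is x=8724
Step 3: iterations = ceil(8724/8) = 1091

1091


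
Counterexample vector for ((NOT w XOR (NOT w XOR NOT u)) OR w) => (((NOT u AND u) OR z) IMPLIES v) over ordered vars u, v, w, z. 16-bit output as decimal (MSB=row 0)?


F1 = ((NOT w XOR (NOT w XOR NOT u)) OR w)
F2 = (((NOT u AND u) OR z) IMPLIES v)
Counterexample to F1=>F2 is where F1=1 and F2=0.
Evaluate each row (bits = u,v,w,z, MSB first):
  row 0 [0000]: F1=1 F2=1 -> F1&~F2 -> 0
  row 1 [0001]: F1=1 F2=0 -> F1&~F2 -> 1
  row 2 [0010]: F1=1 F2=1 -> F1&~F2 -> 0
  row 3 [0011]: F1=1 F2=0 -> F1&~F2 -> 1
  row 4 [0100]: F1=1 F2=1 -> F1&~F2 -> 0
  row 5 [0101]: F1=1 F2=1 -> F1&~F2 -> 0
  row 6 [0110]: F1=1 F2=1 -> F1&~F2 -> 0
  row 7 [0111]: F1=1 F2=1 -> F1&~F2 -> 0
  row 8 [1000]: F1=0 F2=1 -> F1&~F2 -> 0
  row 9 [1001]: F1=0 F2=0 -> F1&~F2 -> 0
  row 10 [1010]: F1=1 F2=1 -> F1&~F2 -> 0
  row 11 [1011]: F1=1 F2=0 -> F1&~F2 -> 1
  row 12 [1100]: F1=0 F2=1 -> F1&~F2 -> 0
  row 13 [1101]: F1=0 F2=1 -> F1&~F2 -> 0
  row 14 [1110]: F1=1 F2=1 -> F1&~F2 -> 0
  row 15 [1111]: F1=1 F2=1 -> F1&~F2 -> 0
Full result column, 4 rows per line (u,v fixed per line; w,z runs 00..11 left to right):
  rows 0-3 [u,v=00]: 0101  = hex 5
  rows 4-7 [u,v=01]: 0000  = hex 0
  rows 8-11 [u,v=10]: 0001  = hex 1
  rows 12-15 [u,v=11]: 0000  = hex 0
Counterexample vector (row 0 .. row 15) = 0101000000010000
Output column grouped in 4s = 0101 0000 0001 0000 = 0x5010
Convert to decimal digit by digit (value = value*16 + digit):
  5 -> 5
  5*16 + 0 = 80
  80*16 + 1 = 1281
  1281*16 + 0 = 20496
Decimal = 20496

20496


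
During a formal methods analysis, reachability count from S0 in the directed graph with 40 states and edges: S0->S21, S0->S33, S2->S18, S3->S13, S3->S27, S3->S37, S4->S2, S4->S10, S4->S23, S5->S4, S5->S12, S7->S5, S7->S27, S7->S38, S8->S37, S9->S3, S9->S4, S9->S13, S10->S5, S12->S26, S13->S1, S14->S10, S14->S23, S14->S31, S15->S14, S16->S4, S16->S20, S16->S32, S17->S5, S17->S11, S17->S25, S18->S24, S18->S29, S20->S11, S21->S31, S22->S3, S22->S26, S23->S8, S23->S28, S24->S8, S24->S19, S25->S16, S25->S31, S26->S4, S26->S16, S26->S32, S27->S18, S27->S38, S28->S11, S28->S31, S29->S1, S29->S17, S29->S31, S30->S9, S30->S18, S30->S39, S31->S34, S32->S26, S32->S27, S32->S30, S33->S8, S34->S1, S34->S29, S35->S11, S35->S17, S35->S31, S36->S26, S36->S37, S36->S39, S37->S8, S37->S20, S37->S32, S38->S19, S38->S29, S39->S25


BFS from S0:
  layer 0: {S0}
  layer 1: {S21, S33}
  layer 2: {S8, S31}
  layer 3: {S34, S37}
  layer 4: {S1, S20, S29, S32}
  layer 5: {S11, S17, S26, S27, S30}
  layer 6: {S4, S5, S9, S16, S18, S25, S38, S39}
  layer 7: {S2, S3, S10, S12, S13, S19, S23, S24}
  layer 8: {S28}
Reachable set: {S0, S1, S2, S3, S4, S5, S8, S9, S10, S11, S12, S13, S16, S17, S18, S19, S20, S21, S23, S24, S25, S26, S27, S28, S29, S30, S31, S32, S33, S34, S37, S38, S39}
Count = 33

33


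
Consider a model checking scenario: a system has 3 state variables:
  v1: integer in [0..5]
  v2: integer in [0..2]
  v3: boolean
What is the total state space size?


State space = product of domain sizes of all variables.
Domain sizes:
  v1 (integer in [0..5]): 6
  v2 (integer in [0..2]): 3
  v3 (boolean): 2
Product = 6 * 3 * 2 = 36

36


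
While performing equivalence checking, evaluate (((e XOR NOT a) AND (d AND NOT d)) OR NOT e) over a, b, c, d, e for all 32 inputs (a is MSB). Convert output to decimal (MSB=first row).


Formula: (((e XOR NOT a) AND (d AND NOT d)) OR NOT e) over a, b, c, d, e (32 rows)
Evaluate each row (bits = a,b,c,d,e, MSB first):
  row 0 [00000]: (((0 XOR NOT 0) AND (0 AND NOT 0)) OR NOT 0) -> 1
  row 1 [00001]: (((1 XOR NOT 0) AND (0 AND NOT 0)) OR NOT 1) -> 0
  row 2 [00010]: (((0 XOR NOT 0) AND (1 AND NOT 1)) OR NOT 0) -> 1
  row 3 [00011]: (((1 XOR NOT 0) AND (1 AND NOT 1)) OR NOT 1) -> 0
  row 4 [00100]: (((0 XOR NOT 0) AND (0 AND NOT 0)) OR NOT 0) -> 1
  row 5 [00101]: (((1 XOR NOT 0) AND (0 AND NOT 0)) OR NOT 1) -> 0
  row 6 [00110]: (((0 XOR NOT 0) AND (1 AND NOT 1)) OR NOT 0) -> 1
  row 7 [00111]: (((1 XOR NOT 0) AND (1 AND NOT 1)) OR NOT 1) -> 0
  row 8 [01000]: (((0 XOR NOT 0) AND (0 AND NOT 0)) OR NOT 0) -> 1
  row 9 [01001]: (((1 XOR NOT 0) AND (0 AND NOT 0)) OR NOT 1) -> 0
  row 10 [01010]: (((0 XOR NOT 0) AND (1 AND NOT 1)) OR NOT 0) -> 1
  row 11 [01011]: (((1 XOR NOT 0) AND (1 AND NOT 1)) OR NOT 1) -> 0
  row 12 [01100]: (((0 XOR NOT 0) AND (0 AND NOT 0)) OR NOT 0) -> 1
  row 13 [01101]: (((1 XOR NOT 0) AND (0 AND NOT 0)) OR NOT 1) -> 0
  row 14 [01110]: (((0 XOR NOT 0) AND (1 AND NOT 1)) OR NOT 0) -> 1
  row 15 [01111]: (((1 XOR NOT 0) AND (1 AND NOT 1)) OR NOT 1) -> 0
  row 16 [10000]: (((0 XOR NOT 1) AND (0 AND NOT 0)) OR NOT 0) -> 1
  row 17 [10001]: (((1 XOR NOT 1) AND (0 AND NOT 0)) OR NOT 1) -> 0
  row 18 [10010]: (((0 XOR NOT 1) AND (1 AND NOT 1)) OR NOT 0) -> 1
  row 19 [10011]: (((1 XOR NOT 1) AND (1 AND NOT 1)) OR NOT 1) -> 0
  row 20 [10100]: (((0 XOR NOT 1) AND (0 AND NOT 0)) OR NOT 0) -> 1
  row 21 [10101]: (((1 XOR NOT 1) AND (0 AND NOT 0)) OR NOT 1) -> 0
  row 22 [10110]: (((0 XOR NOT 1) AND (1 AND NOT 1)) OR NOT 0) -> 1
  row 23 [10111]: (((1 XOR NOT 1) AND (1 AND NOT 1)) OR NOT 1) -> 0
  row 24 [11000]: (((0 XOR NOT 1) AND (0 AND NOT 0)) OR NOT 0) -> 1
  row 25 [11001]: (((1 XOR NOT 1) AND (0 AND NOT 0)) OR NOT 1) -> 0
  row 26 [11010]: (((0 XOR NOT 1) AND (1 AND NOT 1)) OR NOT 0) -> 1
  row 27 [11011]: (((1 XOR NOT 1) AND (1 AND NOT 1)) OR NOT 1) -> 0
  row 28 [11100]: (((0 XOR NOT 1) AND (0 AND NOT 0)) OR NOT 0) -> 1
  row 29 [11101]: (((1 XOR NOT 1) AND (0 AND NOT 0)) OR NOT 1) -> 0
  row 30 [11110]: (((0 XOR NOT 1) AND (1 AND NOT 1)) OR NOT 0) -> 1
  row 31 [11111]: (((1 XOR NOT 1) AND (1 AND NOT 1)) OR NOT 1) -> 0
Full result column, 4 rows per line (a,b,c fixed per line; d,e runs 00..11 left to right):
  rows 0-3 [a,b,c=000]: 1010  = hex A
  rows 4-7 [a,b,c=001]: 1010  = hex A
  rows 8-11 [a,b,c=010]: 1010  = hex A
  rows 12-15 [a,b,c=011]: 1010  = hex A
  rows 16-19 [a,b,c=100]: 1010  = hex A
  rows 20-23 [a,b,c=101]: 1010  = hex A
  rows 24-27 [a,b,c=110]: 1010  = hex A
  rows 28-31 [a,b,c=111]: 1010  = hex A
Output column (row 0 .. row 31) = 10101010101010101010101010101010
Output column grouped in 4s = 1010 1010 1010 1010 1010 1010 1010 1010 = 0xAAAAAAAA
Convert to decimal digit by digit (value = value*16 + digit):
  A -> 10
  10*16 + 10 (A) = 170
  170*16 + 10 (A) = 2730
  2730*16 + 10 (A) = 43690
  43690*16 + 10 (A) = 699050
  699050*16 + 10 (A) = 11184810
  11184810*16 + 10 (A) = 178956970
  178956970*16 + 10 (A) = 2863311530
Decimal = 2863311530

2863311530
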